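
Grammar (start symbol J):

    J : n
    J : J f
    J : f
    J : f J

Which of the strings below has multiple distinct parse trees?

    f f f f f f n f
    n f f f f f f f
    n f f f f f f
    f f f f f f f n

f f f f f f n f: 7 trees
n f f f f f f f: 1 tree
n f f f f f f: 1 tree
f f f f f f f n: 1 tree

f f f f f f n f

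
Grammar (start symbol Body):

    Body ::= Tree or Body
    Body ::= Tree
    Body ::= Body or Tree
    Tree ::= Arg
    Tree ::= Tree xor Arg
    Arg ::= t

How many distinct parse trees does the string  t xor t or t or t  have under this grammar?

4

Parse trees for t xor t or t or t:
  [Body [Tree [Tree [Arg t]] xor [Arg t]] or [Body [Tree [Arg t]] or [Body [Tree [Arg t]]]]]
  [Body [Tree [Tree [Arg t]] xor [Arg t]] or [Body [Body [Tree [Arg t]]] or [Tree [Arg t]]]]
  [Body [Body [Tree [Tree [Arg t]] xor [Arg t]] or [Body [Tree [Arg t]]]] or [Tree [Arg t]]]
  [Body [Body [Body [Tree [Tree [Arg t]] xor [Arg t]]] or [Tree [Arg t]]] or [Tree [Arg t]]]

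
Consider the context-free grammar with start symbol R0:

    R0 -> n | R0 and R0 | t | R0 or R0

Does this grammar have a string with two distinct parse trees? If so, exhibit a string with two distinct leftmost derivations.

Ambiguous

Witness: n and n and n

Derivation 1: R0 ⇒ R0 and R0 ⇒ n and R0 ⇒ n and R0 and R0 ⇒ n and n and R0 ⇒ n and n and n
Derivation 2: R0 ⇒ R0 and R0 ⇒ R0 and R0 and R0 ⇒ n and R0 and R0 ⇒ n and n and R0 ⇒ n and n and n

Two distinct leftmost derivations for the same string.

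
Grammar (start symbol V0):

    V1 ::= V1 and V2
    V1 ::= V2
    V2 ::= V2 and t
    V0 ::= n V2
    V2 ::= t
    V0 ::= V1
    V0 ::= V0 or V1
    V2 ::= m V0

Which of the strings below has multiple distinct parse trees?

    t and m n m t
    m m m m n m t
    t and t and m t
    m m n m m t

t and t and m t

t and m n m t: 1 tree
m m m m n m t: 1 tree
t and t and m t: 2 trees
m m n m m t: 1 tree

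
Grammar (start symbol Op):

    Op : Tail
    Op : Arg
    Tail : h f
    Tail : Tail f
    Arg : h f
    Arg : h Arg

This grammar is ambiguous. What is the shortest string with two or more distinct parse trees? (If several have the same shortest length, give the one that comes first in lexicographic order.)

length 2: h f has 2 parse trees

Two derivations of h f:
  Op ⇒ Tail ⇒ h f
  Op ⇒ Arg ⇒ h f

h f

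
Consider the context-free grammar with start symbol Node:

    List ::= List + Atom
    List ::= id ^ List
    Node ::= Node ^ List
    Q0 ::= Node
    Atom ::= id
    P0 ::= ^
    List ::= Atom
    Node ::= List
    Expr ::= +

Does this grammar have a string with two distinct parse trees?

Ambiguous

Witness: id ^ id

Derivation 1: Node ⇒ Node ^ List ⇒ List ^ List ⇒ Atom ^ List ⇒ id ^ List ⇒ id ^ Atom ⇒ id ^ id
Derivation 2: Node ⇒ List ⇒ id ^ List ⇒ id ^ Atom ⇒ id ^ id

Two distinct leftmost derivations for the same string.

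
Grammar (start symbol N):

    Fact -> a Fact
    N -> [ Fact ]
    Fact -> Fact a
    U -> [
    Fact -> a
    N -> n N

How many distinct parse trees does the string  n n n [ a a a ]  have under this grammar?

4

Parse trees for n n n [ a a a ]:
  [N n [N n [N n [N [ [Fact a [Fact a [Fact a]]] ]]]]]
  [N n [N n [N n [N [ [Fact a [Fact [Fact a] a]] ]]]]]
  [N n [N n [N n [N [ [Fact [Fact a [Fact a]] a] ]]]]]
  [N n [N n [N n [N [ [Fact [Fact [Fact a] a] a] ]]]]]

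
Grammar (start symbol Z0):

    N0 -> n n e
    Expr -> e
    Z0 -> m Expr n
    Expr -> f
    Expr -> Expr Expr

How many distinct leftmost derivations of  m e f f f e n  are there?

14

Parse trees for m e f f f e n (showing first 6 of 14):
  [Z0 m [Expr [Expr e] [Expr [Expr f] [Expr [Expr f] [Expr [Expr f] [Expr e]]]]] n]
  [Z0 m [Expr [Expr e] [Expr [Expr f] [Expr [Expr [Expr f] [Expr f]] [Expr e]]]] n]
  [Z0 m [Expr [Expr e] [Expr [Expr [Expr f] [Expr f]] [Expr [Expr f] [Expr e]]]] n]
  [Z0 m [Expr [Expr e] [Expr [Expr [Expr f] [Expr [Expr f] [Expr f]]] [Expr e]]] n]
  [Z0 m [Expr [Expr e] [Expr [Expr [Expr [Expr f] [Expr f]] [Expr f]] [Expr e]]] n]
  [Z0 m [Expr [Expr [Expr e] [Expr f]] [Expr [Expr f] [Expr [Expr f] [Expr e]]]] n]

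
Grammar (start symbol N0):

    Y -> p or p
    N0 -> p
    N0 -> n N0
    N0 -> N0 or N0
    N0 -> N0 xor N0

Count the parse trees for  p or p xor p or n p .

5

Parse trees for p or p xor p or n p:
  [N0 [N0 p] or [N0 [N0 [N0 p] xor [N0 p]] or [N0 n [N0 p]]]]
  [N0 [N0 p] or [N0 [N0 p] xor [N0 [N0 p] or [N0 n [N0 p]]]]]
  [N0 [N0 [N0 p] or [N0 [N0 p] xor [N0 p]]] or [N0 n [N0 p]]]
  [N0 [N0 [N0 [N0 p] or [N0 p]] xor [N0 p]] or [N0 n [N0 p]]]
  [N0 [N0 [N0 p] or [N0 p]] xor [N0 [N0 p] or [N0 n [N0 p]]]]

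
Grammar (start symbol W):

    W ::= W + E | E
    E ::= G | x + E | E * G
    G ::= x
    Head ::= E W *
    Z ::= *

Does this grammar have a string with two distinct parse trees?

Ambiguous

Witness: x + x

Derivation 1: W ⇒ W + E ⇒ E + E ⇒ G + E ⇒ x + E ⇒ x + G ⇒ x + x
Derivation 2: W ⇒ E ⇒ x + E ⇒ x + G ⇒ x + x

Two distinct leftmost derivations for the same string.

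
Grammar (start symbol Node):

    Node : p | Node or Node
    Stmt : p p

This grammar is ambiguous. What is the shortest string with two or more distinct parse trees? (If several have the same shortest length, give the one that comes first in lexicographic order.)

length 1: no string has ≥2 trees
length 3: no string has ≥2 trees
length 5: p or p or p has 2 parse trees

Two derivations of p or p or p:
  Node ⇒ Node or Node ⇒ p or Node ⇒ p or Node or Node ⇒ p or p or Node ⇒ p or p or p
  Node ⇒ Node or Node ⇒ Node or Node or Node ⇒ p or Node or Node ⇒ p or p or Node ⇒ p or p or p

p or p or p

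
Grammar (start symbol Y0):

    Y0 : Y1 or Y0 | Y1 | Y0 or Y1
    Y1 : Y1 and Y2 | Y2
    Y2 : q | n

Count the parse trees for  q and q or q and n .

2

Parse trees for q and q or q and n:
  [Y0 [Y1 [Y1 [Y2 q]] and [Y2 q]] or [Y0 [Y1 [Y1 [Y2 q]] and [Y2 n]]]]
  [Y0 [Y0 [Y1 [Y1 [Y2 q]] and [Y2 q]]] or [Y1 [Y1 [Y2 q]] and [Y2 n]]]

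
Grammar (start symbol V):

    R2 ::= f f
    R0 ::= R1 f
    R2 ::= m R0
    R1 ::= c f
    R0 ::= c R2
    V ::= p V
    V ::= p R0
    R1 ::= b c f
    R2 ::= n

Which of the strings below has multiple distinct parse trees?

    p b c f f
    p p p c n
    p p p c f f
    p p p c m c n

p p p c f f

p b c f f: 1 tree
p p p c n: 1 tree
p p p c f f: 2 trees
p p p c m c n: 1 tree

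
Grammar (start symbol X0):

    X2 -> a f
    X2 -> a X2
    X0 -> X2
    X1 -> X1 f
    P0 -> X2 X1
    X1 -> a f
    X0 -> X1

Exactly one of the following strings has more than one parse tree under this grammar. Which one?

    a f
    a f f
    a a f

a f

a f: 2 trees
a f f: 1 tree
a a f: 1 tree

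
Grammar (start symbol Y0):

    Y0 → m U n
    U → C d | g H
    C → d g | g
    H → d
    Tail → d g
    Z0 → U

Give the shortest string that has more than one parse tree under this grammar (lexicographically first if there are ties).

length 4: m g d n has 2 parse trees

Two derivations of m g d n:
  Y0 ⇒ m U n ⇒ m C d n ⇒ m g d n
  Y0 ⇒ m U n ⇒ m g H n ⇒ m g d n

m g d n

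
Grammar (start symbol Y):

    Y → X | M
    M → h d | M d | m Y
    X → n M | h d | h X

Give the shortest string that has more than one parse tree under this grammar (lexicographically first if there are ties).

length 2: h d has 2 parse trees

Two derivations of h d:
  Y ⇒ X ⇒ h d
  Y ⇒ M ⇒ h d

h d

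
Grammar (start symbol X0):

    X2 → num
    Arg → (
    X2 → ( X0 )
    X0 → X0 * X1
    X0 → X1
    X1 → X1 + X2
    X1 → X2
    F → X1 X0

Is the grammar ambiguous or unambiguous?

Unambiguous

Only X0, X1, X2 are reachable from X0; ignoring the rest: This is a standard precedence ladder (X0 over X1 over X2), with each level left-recursive on its own operator ('*' at X0, '+' at X1). That structure is LR(1), hence unambiguous.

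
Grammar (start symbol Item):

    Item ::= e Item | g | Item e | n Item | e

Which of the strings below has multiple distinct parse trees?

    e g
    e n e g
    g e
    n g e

n g e

e g: 1 tree
e n e g: 1 tree
g e: 1 tree
n g e: 2 trees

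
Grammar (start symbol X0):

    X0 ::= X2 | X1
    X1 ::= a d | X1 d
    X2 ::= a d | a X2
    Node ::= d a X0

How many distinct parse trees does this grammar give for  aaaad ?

Parse trees for aaaad:
  [X0 [X2 a [X2 a [X2 a [X2 a d]]]]]

1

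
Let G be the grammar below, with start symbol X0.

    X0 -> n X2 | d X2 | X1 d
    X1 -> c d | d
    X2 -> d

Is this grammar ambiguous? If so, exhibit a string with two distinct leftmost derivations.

Witness: d d

Derivation 1: X0 ⇒ d X2 ⇒ d d
Derivation 2: X0 ⇒ X1 d ⇒ d d

Two distinct leftmost derivations for the same string.

Ambiguous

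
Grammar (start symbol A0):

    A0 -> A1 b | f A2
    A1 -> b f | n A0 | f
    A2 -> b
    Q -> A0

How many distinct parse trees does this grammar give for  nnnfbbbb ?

2

Parse trees for nnnfbbbb:
  [A0 [A1 n [A0 [A1 n [A0 [A1 n [A0 [A1 f] b]] b]] b]] b]
  [A0 [A1 n [A0 [A1 n [A0 [A1 n [A0 f [A2 b]]] b]] b]] b]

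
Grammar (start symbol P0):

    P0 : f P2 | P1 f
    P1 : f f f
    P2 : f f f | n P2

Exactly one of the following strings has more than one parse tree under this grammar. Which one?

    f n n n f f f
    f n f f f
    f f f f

f n n n f f f: 1 tree
f n f f f: 1 tree
f f f f: 2 trees

f f f f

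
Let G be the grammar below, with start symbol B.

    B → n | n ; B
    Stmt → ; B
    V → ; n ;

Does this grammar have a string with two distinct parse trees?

Unambiguous

Only B is reachable from B; ignoring the rest: The reachable grammar is A → atom sep A | atom. Each atom is followed by either the separator (recurse) or end-of-string (stop) — no choice point.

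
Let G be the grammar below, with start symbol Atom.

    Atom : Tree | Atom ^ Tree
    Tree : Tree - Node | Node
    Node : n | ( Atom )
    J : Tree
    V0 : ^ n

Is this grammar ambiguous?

(J, V0 are unreachable from Atom, so their rules don't affect L(Atom).) This is a standard precedence ladder (Atom over Tree over Node), with each level left-recursive on its own operator ('^' at Atom, '-' at Tree). That structure is LR(1), hence unambiguous.

Unambiguous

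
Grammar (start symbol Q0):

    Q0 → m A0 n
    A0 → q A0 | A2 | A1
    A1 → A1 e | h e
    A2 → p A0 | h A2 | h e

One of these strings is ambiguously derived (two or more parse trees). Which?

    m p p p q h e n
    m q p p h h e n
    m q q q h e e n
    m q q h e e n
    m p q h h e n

m p p p q h e n

m p p p q h e n: 2 trees
m q p p h h e n: 1 tree
m q q q h e e n: 1 tree
m q q h e e n: 1 tree
m p q h h e n: 1 tree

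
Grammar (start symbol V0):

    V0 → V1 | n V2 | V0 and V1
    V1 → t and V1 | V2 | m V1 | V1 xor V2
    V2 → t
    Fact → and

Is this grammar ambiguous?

Ambiguous

Witness: t and t

Derivation 1: V0 ⇒ V1 ⇒ t and V1 ⇒ t and V2 ⇒ t and t
Derivation 2: V0 ⇒ V0 and V1 ⇒ V1 and V1 ⇒ V2 and V1 ⇒ t and V1 ⇒ t and V2 ⇒ t and t

Two distinct leftmost derivations for the same string.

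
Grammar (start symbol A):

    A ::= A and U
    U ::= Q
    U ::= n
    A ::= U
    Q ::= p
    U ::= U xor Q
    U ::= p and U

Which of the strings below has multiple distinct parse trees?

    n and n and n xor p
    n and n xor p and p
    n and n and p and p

n and n and p and p

n and n and n xor p: 1 tree
n and n xor p and p: 1 tree
n and n and p and p: 2 trees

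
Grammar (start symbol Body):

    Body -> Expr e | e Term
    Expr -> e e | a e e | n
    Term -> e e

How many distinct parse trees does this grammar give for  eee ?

2

Parse trees for eee:
  [Body [Expr e e] e]
  [Body e [Term e e]]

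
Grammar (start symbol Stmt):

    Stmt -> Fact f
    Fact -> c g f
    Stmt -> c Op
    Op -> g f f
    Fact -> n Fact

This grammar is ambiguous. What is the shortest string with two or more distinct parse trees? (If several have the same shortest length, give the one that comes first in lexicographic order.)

c g f f

length 4: c g f f has 2 parse trees

Two derivations of c g f f:
  Stmt ⇒ Fact f ⇒ c g f f
  Stmt ⇒ c Op ⇒ c g f f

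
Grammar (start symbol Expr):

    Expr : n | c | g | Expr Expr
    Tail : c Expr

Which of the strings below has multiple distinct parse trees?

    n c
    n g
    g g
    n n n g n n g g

n c: 1 tree
n g: 1 tree
g g: 1 tree
n n n g n n g g: 429 trees

n n n g n n g g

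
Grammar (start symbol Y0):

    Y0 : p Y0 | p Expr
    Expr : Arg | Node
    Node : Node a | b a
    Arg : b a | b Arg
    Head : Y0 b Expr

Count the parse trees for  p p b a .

Parse trees for p p b a:
  [Y0 p [Y0 p [Expr [Arg b a]]]]
  [Y0 p [Y0 p [Expr [Node b a]]]]

2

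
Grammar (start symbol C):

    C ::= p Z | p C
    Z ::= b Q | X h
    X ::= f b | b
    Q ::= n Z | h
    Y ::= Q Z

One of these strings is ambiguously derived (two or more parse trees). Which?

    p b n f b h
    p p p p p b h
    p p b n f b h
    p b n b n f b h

p b n f b h: 1 tree
p p p p p b h: 2 trees
p p b n f b h: 1 tree
p b n b n f b h: 1 tree

p p p p p b h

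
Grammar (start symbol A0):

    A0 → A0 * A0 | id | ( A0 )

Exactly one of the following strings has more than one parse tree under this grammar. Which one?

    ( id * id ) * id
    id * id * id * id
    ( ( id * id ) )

( id * id ) * id: 1 tree
id * id * id * id: 5 trees
( ( id * id ) ): 1 tree

id * id * id * id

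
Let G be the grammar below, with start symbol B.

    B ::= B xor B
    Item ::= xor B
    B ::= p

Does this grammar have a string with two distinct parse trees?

Witness: p xor p xor p

Derivation 1: B ⇒ B xor B ⇒ B xor B xor B ⇒ p xor B xor B ⇒ p xor p xor B ⇒ p xor p xor p
Derivation 2: B ⇒ B xor B ⇒ p xor B ⇒ p xor B xor B ⇒ p xor p xor B ⇒ p xor p xor p

Two distinct leftmost derivations for the same string.

Ambiguous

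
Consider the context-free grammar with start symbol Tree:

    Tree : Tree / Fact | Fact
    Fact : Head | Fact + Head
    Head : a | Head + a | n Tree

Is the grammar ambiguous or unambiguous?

Witness: a + a

Derivation 1: Tree ⇒ Fact ⇒ Head ⇒ Head + a ⇒ a + a
Derivation 2: Tree ⇒ Fact ⇒ Fact + Head ⇒ Head + Head ⇒ a + Head ⇒ a + a

Two distinct leftmost derivations for the same string.

Ambiguous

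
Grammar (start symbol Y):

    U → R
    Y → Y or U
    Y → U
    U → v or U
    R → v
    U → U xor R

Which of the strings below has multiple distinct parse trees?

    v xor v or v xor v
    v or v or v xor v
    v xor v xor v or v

v or v or v xor v

v xor v or v xor v: 1 tree
v or v or v xor v: 7 trees
v xor v xor v or v: 1 tree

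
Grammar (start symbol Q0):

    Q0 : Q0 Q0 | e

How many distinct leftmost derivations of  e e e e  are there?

Parse trees for e e e e:
  [Q0 [Q0 e] [Q0 [Q0 e] [Q0 [Q0 e] [Q0 e]]]]
  [Q0 [Q0 e] [Q0 [Q0 [Q0 e] [Q0 e]] [Q0 e]]]
  [Q0 [Q0 [Q0 e] [Q0 e]] [Q0 [Q0 e] [Q0 e]]]
  [Q0 [Q0 [Q0 e] [Q0 [Q0 e] [Q0 e]]] [Q0 e]]
  [Q0 [Q0 [Q0 [Q0 e] [Q0 e]] [Q0 e]] [Q0 e]]

5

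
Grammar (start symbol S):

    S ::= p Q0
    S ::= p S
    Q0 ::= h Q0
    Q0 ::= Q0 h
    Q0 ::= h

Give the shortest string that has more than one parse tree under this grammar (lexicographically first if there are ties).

length 2: no string has ≥2 trees
length 3: p h h has 2 parse trees

Two derivations of p h h:
  S ⇒ p Q0 ⇒ p h Q0 ⇒ p h h
  S ⇒ p Q0 ⇒ p Q0 h ⇒ p h h

p h h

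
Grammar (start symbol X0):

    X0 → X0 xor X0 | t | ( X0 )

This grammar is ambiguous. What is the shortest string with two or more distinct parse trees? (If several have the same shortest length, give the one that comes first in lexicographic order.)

length 1: no string has ≥2 trees
length 3: no string has ≥2 trees
length 5: t xor t xor t has 2 parse trees

Two derivations of t xor t xor t:
  X0 ⇒ X0 xor X0 ⇒ X0 xor X0 xor X0 ⇒ t xor X0 xor X0 ⇒ t xor t xor X0 ⇒ t xor t xor t
  X0 ⇒ X0 xor X0 ⇒ t xor X0 ⇒ t xor X0 xor X0 ⇒ t xor t xor X0 ⇒ t xor t xor t

t xor t xor t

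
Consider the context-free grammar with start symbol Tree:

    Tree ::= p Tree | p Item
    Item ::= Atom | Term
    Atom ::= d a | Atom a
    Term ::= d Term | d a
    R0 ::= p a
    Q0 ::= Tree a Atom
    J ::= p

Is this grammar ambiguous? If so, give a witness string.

Ambiguous

Witness: p d a

Derivation 1: Tree ⇒ p Item ⇒ p Atom ⇒ p d a
Derivation 2: Tree ⇒ p Item ⇒ p Term ⇒ p d a

Two distinct leftmost derivations for the same string.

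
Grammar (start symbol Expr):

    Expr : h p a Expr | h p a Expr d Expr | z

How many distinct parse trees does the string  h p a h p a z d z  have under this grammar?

2

Parse trees for h p a h p a z d z:
  [Expr h p a [Expr h p a [Expr z] d [Expr z]]]
  [Expr h p a [Expr h p a [Expr z]] d [Expr z]]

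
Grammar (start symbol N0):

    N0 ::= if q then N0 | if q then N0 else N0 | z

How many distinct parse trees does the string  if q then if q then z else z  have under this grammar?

Parse trees for if q then if q then z else z:
  [N0 if q then [N0 if q then [N0 z] else [N0 z]]]
  [N0 if q then [N0 if q then [N0 z]] else [N0 z]]

2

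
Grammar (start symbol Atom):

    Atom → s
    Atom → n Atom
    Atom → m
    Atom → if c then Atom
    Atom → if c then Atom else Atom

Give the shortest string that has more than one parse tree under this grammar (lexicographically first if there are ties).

if c then if c then m else m

length 1: no string has ≥2 trees
length 2: no string has ≥2 trees
length 3: no string has ≥2 trees
length 4: no string has ≥2 trees
length 5: no string has ≥2 trees
length 6: no string has ≥2 trees
length 7: no string has ≥2 trees
length 8: no string has ≥2 trees
length 9: if c then if c then m else m has 2 parse trees

Two derivations of if c then if c then m else m:
  Atom ⇒ if c then Atom ⇒ if c then if c then Atom else Atom ⇒ if c then if c then m else Atom ⇒ if c then if c then m else m
  Atom ⇒ if c then Atom else Atom ⇒ if c then if c then Atom else Atom ⇒ if c then if c then m else Atom ⇒ if c then if c then m else m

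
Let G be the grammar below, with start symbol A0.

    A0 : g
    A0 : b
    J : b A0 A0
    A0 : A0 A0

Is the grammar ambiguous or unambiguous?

Ambiguous

Witness: b b b

Derivation 1: A0 ⇒ A0 A0 ⇒ b A0 ⇒ b A0 A0 ⇒ b b A0 ⇒ b b b
Derivation 2: A0 ⇒ A0 A0 ⇒ A0 A0 A0 ⇒ b A0 A0 ⇒ b b A0 ⇒ b b b

Two distinct leftmost derivations for the same string.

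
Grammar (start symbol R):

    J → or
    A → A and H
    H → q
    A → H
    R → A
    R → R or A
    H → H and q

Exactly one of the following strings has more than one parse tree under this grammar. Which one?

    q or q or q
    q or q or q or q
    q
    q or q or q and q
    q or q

q or q or q: 1 tree
q or q or q or q: 1 tree
q: 1 tree
q or q or q and q: 2 trees
q or q: 1 tree

q or q or q and q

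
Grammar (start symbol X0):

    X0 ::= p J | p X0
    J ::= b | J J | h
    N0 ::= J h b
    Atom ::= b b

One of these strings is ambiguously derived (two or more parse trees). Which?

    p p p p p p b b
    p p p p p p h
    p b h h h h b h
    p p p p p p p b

p b h h h h b h

p p p p p p b b: 1 tree
p p p p p p h: 1 tree
p b h h h h b h: 132 trees
p p p p p p p b: 1 tree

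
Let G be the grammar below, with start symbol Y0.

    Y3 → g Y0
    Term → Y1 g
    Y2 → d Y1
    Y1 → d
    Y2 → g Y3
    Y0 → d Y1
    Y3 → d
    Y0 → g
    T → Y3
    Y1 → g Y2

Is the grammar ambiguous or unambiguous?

Only Y0, Y1, Y2, Y3 are reachable from Y0; ignoring the rest: Restricted to the reachable nonterminals, every rule has the form A → t or A → t B, and no two rules for the same A share a first terminal. The grammar encodes a DFA — one run per string.

Unambiguous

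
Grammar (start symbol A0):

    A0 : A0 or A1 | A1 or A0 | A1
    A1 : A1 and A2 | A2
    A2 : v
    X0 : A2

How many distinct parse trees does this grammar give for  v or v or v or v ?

Parse trees for v or v or v or v:
  [A0 [A0 [A0 [A0 [A1 [A2 v]]] or [A1 [A2 v]]] or [A1 [A2 v]]] or [A1 [A2 v]]]
  [A0 [A0 [A0 [A1 [A2 v]] or [A0 [A1 [A2 v]]]] or [A1 [A2 v]]] or [A1 [A2 v]]]
  [A0 [A0 [A1 [A2 v]] or [A0 [A0 [A1 [A2 v]]] or [A1 [A2 v]]]] or [A1 [A2 v]]]
  [A0 [A0 [A1 [A2 v]] or [A0 [A1 [A2 v]] or [A0 [A1 [A2 v]]]]] or [A1 [A2 v]]]
  [A0 [A1 [A2 v]] or [A0 [A0 [A0 [A1 [A2 v]]] or [A1 [A2 v]]] or [A1 [A2 v]]]]
  [A0 [A1 [A2 v]] or [A0 [A0 [A1 [A2 v]] or [A0 [A1 [A2 v]]]] or [A1 [A2 v]]]]
  [A0 [A1 [A2 v]] or [A0 [A1 [A2 v]] or [A0 [A0 [A1 [A2 v]]] or [A1 [A2 v]]]]]
  [A0 [A1 [A2 v]] or [A0 [A1 [A2 v]] or [A0 [A1 [A2 v]] or [A0 [A1 [A2 v]]]]]]

8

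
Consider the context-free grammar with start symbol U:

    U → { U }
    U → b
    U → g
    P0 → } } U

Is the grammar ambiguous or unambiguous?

Unambiguous

Only U is reachable from U; ignoring the rest: Each string is a nest of matched brackets around a single atom. An opening bracket forces the recursive rule; an atom forces the base rule.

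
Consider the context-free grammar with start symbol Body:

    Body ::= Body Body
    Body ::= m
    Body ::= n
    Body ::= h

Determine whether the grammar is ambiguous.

Ambiguous

Witness: h h h

Derivation 1: Body ⇒ Body Body ⇒ Body Body Body ⇒ h Body Body ⇒ h h Body ⇒ h h h
Derivation 2: Body ⇒ Body Body ⇒ h Body ⇒ h Body Body ⇒ h h Body ⇒ h h h

Two distinct leftmost derivations for the same string.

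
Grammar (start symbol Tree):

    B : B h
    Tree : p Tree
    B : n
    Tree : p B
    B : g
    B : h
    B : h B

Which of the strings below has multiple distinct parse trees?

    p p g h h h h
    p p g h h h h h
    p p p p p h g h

p p p p p h g h

p p g h h h h: 1 tree
p p g h h h h h: 1 tree
p p p p p h g h: 2 trees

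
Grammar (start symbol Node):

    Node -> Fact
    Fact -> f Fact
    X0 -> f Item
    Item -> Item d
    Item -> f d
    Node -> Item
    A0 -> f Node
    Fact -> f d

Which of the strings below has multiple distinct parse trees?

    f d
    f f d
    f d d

f d

f d: 2 trees
f f d: 1 tree
f d d: 1 tree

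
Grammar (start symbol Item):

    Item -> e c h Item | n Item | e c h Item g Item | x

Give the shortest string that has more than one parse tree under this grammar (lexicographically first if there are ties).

length 1: no string has ≥2 trees
length 2: no string has ≥2 trees
length 3: no string has ≥2 trees
length 4: no string has ≥2 trees
length 5: no string has ≥2 trees
length 6: no string has ≥2 trees
length 7: no string has ≥2 trees
length 8: no string has ≥2 trees
length 9: e c h e c h x g x has 2 parse trees

Two derivations of e c h e c h x g x:
  Item ⇒ e c h Item ⇒ e c h e c h Item g Item ⇒ e c h e c h x g Item ⇒ e c h e c h x g x
  Item ⇒ e c h Item g Item ⇒ e c h e c h Item g Item ⇒ e c h e c h x g Item ⇒ e c h e c h x g x

e c h e c h x g x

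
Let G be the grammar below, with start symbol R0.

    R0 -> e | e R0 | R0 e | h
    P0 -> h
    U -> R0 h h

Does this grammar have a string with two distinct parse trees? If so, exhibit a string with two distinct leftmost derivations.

Witness: e e

Derivation 1: R0 ⇒ e R0 ⇒ e e
Derivation 2: R0 ⇒ R0 e ⇒ e e

Two distinct leftmost derivations for the same string.

Ambiguous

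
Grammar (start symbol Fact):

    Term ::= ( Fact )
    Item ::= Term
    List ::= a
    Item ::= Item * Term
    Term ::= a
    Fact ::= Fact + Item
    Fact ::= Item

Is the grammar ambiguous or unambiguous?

Unambiguous

(List is unreachable from Fact, so its rules don't affect L(Fact).) Fact → Fact + Item | Item  ;  Item → Item * Term | Term  — a left-associative chain with Term at the bottom. Each string factors uniquely by precedence.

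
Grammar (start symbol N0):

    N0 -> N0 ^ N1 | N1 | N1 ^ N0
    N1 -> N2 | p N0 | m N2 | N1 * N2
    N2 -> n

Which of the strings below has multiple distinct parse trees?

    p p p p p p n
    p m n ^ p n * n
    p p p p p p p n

p m n ^ p n * n

p p p p p p n: 1 tree
p m n ^ p n * n: 10 trees
p p p p p p p n: 1 tree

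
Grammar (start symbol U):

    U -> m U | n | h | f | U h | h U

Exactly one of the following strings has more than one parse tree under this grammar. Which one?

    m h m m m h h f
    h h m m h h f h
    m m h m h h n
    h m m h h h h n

m h m m m h h f: 1 tree
h h m m h h f h: 7 trees
m m h m h h n: 1 tree
h m m h h h h n: 1 tree

h h m m h h f h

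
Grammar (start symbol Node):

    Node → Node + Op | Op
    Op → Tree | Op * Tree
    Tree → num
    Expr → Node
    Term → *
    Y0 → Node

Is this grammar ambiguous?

Unambiguous

Only Node, Op, Tree are reachable from Node; ignoring the rest: The grammar is stratified — Node handles '+' (left-recursive), Op handles '*', Tree atoms. Each operator has a fixed associativity and precedence level, so every string has one parse.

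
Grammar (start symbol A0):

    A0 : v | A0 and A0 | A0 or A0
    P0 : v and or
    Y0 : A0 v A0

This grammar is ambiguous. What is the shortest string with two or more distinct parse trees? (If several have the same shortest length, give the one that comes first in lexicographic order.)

length 1: no string has ≥2 trees
length 3: no string has ≥2 trees
length 5: v and v and v has 2 parse trees

Two derivations of v and v and v:
  A0 ⇒ A0 and A0 ⇒ v and A0 ⇒ v and A0 and A0 ⇒ v and v and A0 ⇒ v and v and v
  A0 ⇒ A0 and A0 ⇒ A0 and A0 and A0 ⇒ v and A0 and A0 ⇒ v and v and A0 ⇒ v and v and v

v and v and v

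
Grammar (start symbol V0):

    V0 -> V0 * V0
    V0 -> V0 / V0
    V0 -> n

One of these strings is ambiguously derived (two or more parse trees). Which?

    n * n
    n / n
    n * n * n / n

n * n * n / n

n * n: 1 tree
n / n: 1 tree
n * n * n / n: 5 trees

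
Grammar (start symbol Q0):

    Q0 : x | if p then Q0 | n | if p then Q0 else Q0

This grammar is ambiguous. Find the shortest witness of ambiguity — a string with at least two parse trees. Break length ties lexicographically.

if p then if p then n else n

length 1: no string has ≥2 trees
length 4: no string has ≥2 trees
length 6: no string has ≥2 trees
length 7: no string has ≥2 trees
length 9: if p then if p then n else n has 2 parse trees

Two derivations of if p then if p then n else n:
  Q0 ⇒ if p then Q0 ⇒ if p then if p then Q0 else Q0 ⇒ if p then if p then n else Q0 ⇒ if p then if p then n else n
  Q0 ⇒ if p then Q0 else Q0 ⇒ if p then if p then Q0 else Q0 ⇒ if p then if p then n else Q0 ⇒ if p then if p then n else n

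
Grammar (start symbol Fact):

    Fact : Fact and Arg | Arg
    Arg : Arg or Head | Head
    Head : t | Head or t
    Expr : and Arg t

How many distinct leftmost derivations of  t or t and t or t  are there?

4

Parse trees for t or t and t or t:
  [Fact [Fact [Arg [Arg [Head t]] or [Head t]]] and [Arg [Arg [Head t]] or [Head t]]]
  [Fact [Fact [Arg [Arg [Head t]] or [Head t]]] and [Arg [Head [Head t] or t]]]
  [Fact [Fact [Arg [Head [Head t] or t]]] and [Arg [Arg [Head t]] or [Head t]]]
  [Fact [Fact [Arg [Head [Head t] or t]]] and [Arg [Head [Head t] or t]]]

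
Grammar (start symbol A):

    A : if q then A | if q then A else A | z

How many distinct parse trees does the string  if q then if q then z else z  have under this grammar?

Parse trees for if q then if q then z else z:
  [A if q then [A if q then [A z] else [A z]]]
  [A if q then [A if q then [A z]] else [A z]]

2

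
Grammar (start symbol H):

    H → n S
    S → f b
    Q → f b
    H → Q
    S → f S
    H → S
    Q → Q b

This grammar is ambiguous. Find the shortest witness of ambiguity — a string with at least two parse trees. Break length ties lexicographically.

length 2: f b has 2 parse trees

Two derivations of f b:
  H ⇒ Q ⇒ f b
  H ⇒ S ⇒ f b

f b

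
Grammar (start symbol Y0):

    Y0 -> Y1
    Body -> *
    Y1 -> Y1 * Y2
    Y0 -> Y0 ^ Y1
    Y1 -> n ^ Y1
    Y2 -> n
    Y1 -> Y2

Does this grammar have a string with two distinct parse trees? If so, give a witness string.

Witness: n ^ n

Derivation 1: Y0 ⇒ Y1 ⇒ n ^ Y1 ⇒ n ^ Y2 ⇒ n ^ n
Derivation 2: Y0 ⇒ Y0 ^ Y1 ⇒ Y1 ^ Y1 ⇒ Y2 ^ Y1 ⇒ n ^ Y1 ⇒ n ^ Y2 ⇒ n ^ n

Two distinct leftmost derivations for the same string.

Ambiguous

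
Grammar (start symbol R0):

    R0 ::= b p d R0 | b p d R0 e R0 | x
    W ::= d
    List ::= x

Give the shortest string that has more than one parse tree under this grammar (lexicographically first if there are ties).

length 1: no string has ≥2 trees
length 4: no string has ≥2 trees
length 6: no string has ≥2 trees
length 7: no string has ≥2 trees
length 9: b p d b p d x e x has 2 parse trees

Two derivations of b p d b p d x e x:
  R0 ⇒ b p d R0 ⇒ b p d b p d R0 e R0 ⇒ b p d b p d x e R0 ⇒ b p d b p d x e x
  R0 ⇒ b p d R0 e R0 ⇒ b p d b p d R0 e R0 ⇒ b p d b p d x e R0 ⇒ b p d b p d x e x

b p d b p d x e x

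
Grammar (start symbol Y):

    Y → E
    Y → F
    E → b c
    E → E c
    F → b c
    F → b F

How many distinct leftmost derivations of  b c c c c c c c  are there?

Parse trees for b c c c c c c c:
  [Y [E [E [E [E [E [E [E b c] c] c] c] c] c] c]]

1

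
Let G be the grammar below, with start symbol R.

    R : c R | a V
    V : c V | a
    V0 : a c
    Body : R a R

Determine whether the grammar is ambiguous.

Unambiguous

Only R, V are reachable from R; ignoring the rest: Restricted to the reachable nonterminals, every rule has the form A → t or A → t B, and no two rules for the same A share a first terminal. The grammar encodes a DFA — one run per string.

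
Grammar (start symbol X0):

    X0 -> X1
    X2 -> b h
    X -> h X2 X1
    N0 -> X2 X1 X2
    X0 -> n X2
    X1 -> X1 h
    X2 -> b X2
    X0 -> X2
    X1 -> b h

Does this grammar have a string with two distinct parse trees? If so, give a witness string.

Witness: b h

Derivation 1: X0 ⇒ X1 ⇒ b h
Derivation 2: X0 ⇒ X2 ⇒ b h

Two distinct leftmost derivations for the same string.

Ambiguous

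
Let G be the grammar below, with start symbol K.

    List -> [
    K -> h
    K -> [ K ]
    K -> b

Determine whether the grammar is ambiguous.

(List is unreachable from K, so its rules don't affect L(K).) Each string is a nest of matched brackets around a single atom. An opening bracket forces the recursive rule; an atom forces the base rule.

Unambiguous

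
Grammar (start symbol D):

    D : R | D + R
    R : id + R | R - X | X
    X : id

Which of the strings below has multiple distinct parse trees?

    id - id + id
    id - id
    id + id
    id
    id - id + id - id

id + id

id - id + id: 1 tree
id - id: 1 tree
id + id: 2 trees
id: 1 tree
id - id + id - id: 1 tree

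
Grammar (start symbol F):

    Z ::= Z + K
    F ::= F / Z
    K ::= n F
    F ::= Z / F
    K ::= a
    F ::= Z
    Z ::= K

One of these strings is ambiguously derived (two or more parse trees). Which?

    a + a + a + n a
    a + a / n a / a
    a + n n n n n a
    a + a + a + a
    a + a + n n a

a + a / n a / a

a + a + a + n a: 1 tree
a + a / n a / a: 8 trees
a + n n n n n a: 1 tree
a + a + a + a: 1 tree
a + a + n n a: 1 tree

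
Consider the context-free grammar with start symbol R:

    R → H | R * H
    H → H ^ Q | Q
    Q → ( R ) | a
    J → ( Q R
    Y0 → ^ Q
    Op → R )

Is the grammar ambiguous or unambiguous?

Unambiguous

(J, Y0, Op are unreachable from R, so their rules don't affect L(R).) R → R * H | H  ;  H → H ^ Q | Q  — a left-associative chain with Q at the bottom. Each string factors uniquely by precedence.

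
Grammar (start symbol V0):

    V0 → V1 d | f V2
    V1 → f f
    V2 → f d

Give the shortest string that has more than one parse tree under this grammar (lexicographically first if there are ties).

f f d

length 3: f f d has 2 parse trees

Two derivations of f f d:
  V0 ⇒ V1 d ⇒ f f d
  V0 ⇒ f V2 ⇒ f f d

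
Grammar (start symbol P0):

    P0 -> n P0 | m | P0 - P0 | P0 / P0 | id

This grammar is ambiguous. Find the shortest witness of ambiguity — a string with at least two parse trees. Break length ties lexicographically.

length 1: no string has ≥2 trees
length 2: no string has ≥2 trees
length 3: no string has ≥2 trees
length 4: n id - id has 2 parse trees

Two derivations of n id - id:
  P0 ⇒ n P0 ⇒ n P0 - P0 ⇒ n id - P0 ⇒ n id - id
  P0 ⇒ P0 - P0 ⇒ n P0 - P0 ⇒ n id - P0 ⇒ n id - id

n id - id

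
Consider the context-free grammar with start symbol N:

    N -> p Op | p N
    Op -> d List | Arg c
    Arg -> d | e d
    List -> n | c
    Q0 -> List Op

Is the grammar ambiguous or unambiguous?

Witness: p d c

Derivation 1: N ⇒ p Op ⇒ p d List ⇒ p d c
Derivation 2: N ⇒ p Op ⇒ p Arg c ⇒ p d c

Two distinct leftmost derivations for the same string.

Ambiguous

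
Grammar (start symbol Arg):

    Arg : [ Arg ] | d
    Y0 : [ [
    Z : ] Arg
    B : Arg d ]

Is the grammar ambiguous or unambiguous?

Unambiguous

Only Arg is reachable from Arg; ignoring the rest: Each string is a nest of matched brackets around a single atom. An opening bracket forces the recursive rule; an atom forces the base rule.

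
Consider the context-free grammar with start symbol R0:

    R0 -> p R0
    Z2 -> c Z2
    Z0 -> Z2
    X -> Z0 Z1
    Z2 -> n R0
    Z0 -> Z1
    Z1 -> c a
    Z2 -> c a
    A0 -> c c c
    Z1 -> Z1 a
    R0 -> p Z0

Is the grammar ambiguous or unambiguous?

Witness: p c a

Derivation 1: R0 ⇒ p Z0 ⇒ p Z2 ⇒ p c a
Derivation 2: R0 ⇒ p Z0 ⇒ p Z1 ⇒ p c a

Two distinct leftmost derivations for the same string.

Ambiguous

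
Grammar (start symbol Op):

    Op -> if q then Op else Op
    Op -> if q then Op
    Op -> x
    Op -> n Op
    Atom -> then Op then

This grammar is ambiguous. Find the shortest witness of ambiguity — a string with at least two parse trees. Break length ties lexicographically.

length 1: no string has ≥2 trees
length 2: no string has ≥2 trees
length 3: no string has ≥2 trees
length 4: no string has ≥2 trees
length 5: no string has ≥2 trees
length 6: no string has ≥2 trees
length 7: no string has ≥2 trees
length 8: no string has ≥2 trees
length 9: if q then if q then x else x has 2 parse trees

Two derivations of if q then if q then x else x:
  Op ⇒ if q then Op else Op ⇒ if q then if q then Op else Op ⇒ if q then if q then x else Op ⇒ if q then if q then x else x
  Op ⇒ if q then Op ⇒ if q then if q then Op else Op ⇒ if q then if q then x else Op ⇒ if q then if q then x else x

if q then if q then x else x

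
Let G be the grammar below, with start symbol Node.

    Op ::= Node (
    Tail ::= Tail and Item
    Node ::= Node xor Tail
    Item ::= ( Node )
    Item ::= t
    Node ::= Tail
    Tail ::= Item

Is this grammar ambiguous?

Unambiguous

(Op is unreachable from Node, so its rules don't affect L(Node).) This is a standard precedence ladder (Node over Tail over Item), with each level left-recursive on its own operator ('xor' at Node, 'and' at Tail). That structure is LR(1), hence unambiguous.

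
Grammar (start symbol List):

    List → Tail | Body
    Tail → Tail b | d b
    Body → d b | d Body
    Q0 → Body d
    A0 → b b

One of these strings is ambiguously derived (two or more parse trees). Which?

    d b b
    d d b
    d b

d b b: 1 tree
d d b: 1 tree
d b: 2 trees

d b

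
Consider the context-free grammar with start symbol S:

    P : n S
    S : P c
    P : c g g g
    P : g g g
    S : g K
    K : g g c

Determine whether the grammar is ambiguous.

Ambiguous

Witness: g g g c

Derivation 1: S ⇒ P c ⇒ g g g c
Derivation 2: S ⇒ g K ⇒ g g g c

Two distinct leftmost derivations for the same string.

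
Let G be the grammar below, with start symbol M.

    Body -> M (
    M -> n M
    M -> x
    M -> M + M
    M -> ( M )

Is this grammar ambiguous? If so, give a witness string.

Ambiguous

Witness: n x + x

Derivation 1: M ⇒ n M ⇒ n M + M ⇒ n x + M ⇒ n x + x
Derivation 2: M ⇒ M + M ⇒ n M + M ⇒ n x + M ⇒ n x + x

Two distinct leftmost derivations for the same string.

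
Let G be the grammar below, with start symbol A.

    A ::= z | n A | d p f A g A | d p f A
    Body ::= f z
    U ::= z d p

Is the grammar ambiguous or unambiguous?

Witness: d p f d p f z g z

Derivation 1: A ⇒ d p f A g A ⇒ d p f d p f A g A ⇒ d p f d p f z g A ⇒ d p f d p f z g z
Derivation 2: A ⇒ d p f A ⇒ d p f d p f A g A ⇒ d p f d p f z g A ⇒ d p f d p f z g z

Two distinct leftmost derivations for the same string.

Ambiguous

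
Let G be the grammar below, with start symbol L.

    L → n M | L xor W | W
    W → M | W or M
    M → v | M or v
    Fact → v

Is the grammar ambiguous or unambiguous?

Ambiguous

Witness: v or v

Derivation 1: L ⇒ W ⇒ M ⇒ M or v ⇒ v or v
Derivation 2: L ⇒ W ⇒ W or M ⇒ M or M ⇒ v or M ⇒ v or v

Two distinct leftmost derivations for the same string.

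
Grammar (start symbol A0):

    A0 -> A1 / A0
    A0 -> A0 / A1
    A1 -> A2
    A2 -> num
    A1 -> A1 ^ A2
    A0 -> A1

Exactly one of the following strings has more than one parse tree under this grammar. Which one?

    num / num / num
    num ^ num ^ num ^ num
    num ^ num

num / num / num: 4 trees
num ^ num ^ num ^ num: 1 tree
num ^ num: 1 tree

num / num / num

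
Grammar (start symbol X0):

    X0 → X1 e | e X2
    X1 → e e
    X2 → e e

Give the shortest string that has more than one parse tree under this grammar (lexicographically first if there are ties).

length 3: e e e has 2 parse trees

Two derivations of e e e:
  X0 ⇒ X1 e ⇒ e e e
  X0 ⇒ e X2 ⇒ e e e

e e e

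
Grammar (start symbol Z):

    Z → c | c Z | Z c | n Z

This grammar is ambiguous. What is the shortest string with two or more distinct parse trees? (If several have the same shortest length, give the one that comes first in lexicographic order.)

length 1: no string has ≥2 trees
length 2: c c has 2 parse trees

Two derivations of c c:
  Z ⇒ c Z ⇒ c c
  Z ⇒ Z c ⇒ c c

c c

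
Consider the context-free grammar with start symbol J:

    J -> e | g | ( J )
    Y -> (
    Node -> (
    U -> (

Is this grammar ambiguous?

Unambiguous

Only J is reachable from J; ignoring the rest: Each string is a nest of matched brackets around a single atom. An opening bracket forces the recursive rule; an atom forces the base rule.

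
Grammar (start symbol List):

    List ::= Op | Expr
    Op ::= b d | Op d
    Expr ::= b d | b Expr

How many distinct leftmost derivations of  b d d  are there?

Parse trees for b d d:
  [List [Op [Op b d] d]]

1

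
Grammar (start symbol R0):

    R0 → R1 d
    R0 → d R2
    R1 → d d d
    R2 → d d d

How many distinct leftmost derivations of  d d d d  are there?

Parse trees for d d d d:
  [R0 [R1 d d d] d]
  [R0 d [R2 d d d]]

2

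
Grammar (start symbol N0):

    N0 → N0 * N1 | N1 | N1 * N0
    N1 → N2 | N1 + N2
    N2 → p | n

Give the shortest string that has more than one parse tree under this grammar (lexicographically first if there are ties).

n * n

length 1: no string has ≥2 trees
length 3: n * n has 2 parse trees

Two derivations of n * n:
  N0 ⇒ N0 * N1 ⇒ N1 * N1 ⇒ N2 * N1 ⇒ n * N1 ⇒ n * N2 ⇒ n * n
  N0 ⇒ N1 * N0 ⇒ N2 * N0 ⇒ n * N0 ⇒ n * N1 ⇒ n * N2 ⇒ n * n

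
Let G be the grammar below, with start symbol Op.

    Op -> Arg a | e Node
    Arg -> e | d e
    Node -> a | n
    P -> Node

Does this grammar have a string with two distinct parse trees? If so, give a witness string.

Ambiguous

Witness: e a

Derivation 1: Op ⇒ Arg a ⇒ e a
Derivation 2: Op ⇒ e Node ⇒ e a

Two distinct leftmost derivations for the same string.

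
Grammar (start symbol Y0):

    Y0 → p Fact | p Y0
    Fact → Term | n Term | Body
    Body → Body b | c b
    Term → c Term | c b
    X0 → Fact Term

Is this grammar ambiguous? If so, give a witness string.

Witness: p c b

Derivation 1: Y0 ⇒ p Fact ⇒ p Term ⇒ p c b
Derivation 2: Y0 ⇒ p Fact ⇒ p Body ⇒ p c b

Two distinct leftmost derivations for the same string.

Ambiguous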